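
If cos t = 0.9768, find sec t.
sec t = 1/cos t = 1.024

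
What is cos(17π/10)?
cos(17π/10) = 0.5878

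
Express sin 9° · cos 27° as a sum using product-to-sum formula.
sin 9° cos 27° = (1/2)[sin(9°+27°) + sin(9°-27°)]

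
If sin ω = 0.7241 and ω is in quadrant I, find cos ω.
cos ω = 0.6897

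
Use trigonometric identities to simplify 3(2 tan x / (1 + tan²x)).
3(2 tan x / (1 + tan²x)) = 3(sin(2x)) (using Double angle)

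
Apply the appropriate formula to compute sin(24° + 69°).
sin(24° + 69°) = sin 24° cos 69° + cos 24° sin 69° = 0.9986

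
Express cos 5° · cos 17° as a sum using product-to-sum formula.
cos 5° cos 17° = (1/2)[cos(5°-17°) + cos(5°+17°)]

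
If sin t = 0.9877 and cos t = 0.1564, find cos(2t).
cos(2t) = cos²t - sin²t = -0.9511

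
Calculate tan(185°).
tan(185°) = 0.08749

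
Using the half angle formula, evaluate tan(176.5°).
tan(176.5°) = sin 353° / (1 + cos 353°) = -0.06116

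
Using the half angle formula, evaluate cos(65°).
cos(65°) = √((1 + cos 130°)/2) = 0.4226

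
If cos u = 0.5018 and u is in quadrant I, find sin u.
sin u = 0.865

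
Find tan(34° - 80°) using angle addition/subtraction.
tan(34° - 80°) = (tan 34° - tan 80°)/(1 + tan 34° tan 80°) = -1.036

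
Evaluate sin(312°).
sin(312°) = -0.7431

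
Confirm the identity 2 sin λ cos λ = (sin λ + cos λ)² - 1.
RHS = sin²λ + 2 sin λ cos λ + cos²λ - 1 = (sin²λ + cos²λ) + 2 sin λ cos λ - 1 = 1 + 2 sin λ cos λ - 1 = 2 sin λ cos λ = LHS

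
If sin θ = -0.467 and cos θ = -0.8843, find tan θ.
tan θ = sin θ / cos θ = 0.5281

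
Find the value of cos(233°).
cos(233°) = -0.6018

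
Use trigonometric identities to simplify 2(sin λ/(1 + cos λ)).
2(sin λ/(1 + cos λ)) = 2(tan(λ/2)) (using Half angle)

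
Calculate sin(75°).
sin(75°) = (√6+√2)/4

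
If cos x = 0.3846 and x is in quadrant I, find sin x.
sin x = 0.9231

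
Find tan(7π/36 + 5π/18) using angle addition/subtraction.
tan(7π/36 + 5π/18) = (tan 7π/36 + tan 5π/18)/(1 - tan 7π/36 tan 5π/18) = 11.43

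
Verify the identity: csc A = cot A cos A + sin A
RHS = cos²A/sin A + sin A = (cos²A + sin²A)/sin A = 1/sin A = csc A = LHS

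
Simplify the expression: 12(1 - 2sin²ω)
12(1 - 2sin²ω) = 12(cos(2ω)) (using Double angle)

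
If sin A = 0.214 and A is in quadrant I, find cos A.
cos A = 0.9768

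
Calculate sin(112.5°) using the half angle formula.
sin(112.5°) = √((1 - cos 225°)/2) = √(2+√2)/2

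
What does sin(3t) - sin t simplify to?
sin(3t) - sin t = 2 cos(2t) sin t (using Sum-to-product)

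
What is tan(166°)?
tan(166°) = -0.2493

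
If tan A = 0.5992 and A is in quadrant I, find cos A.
cos A = 0.8578 (using tan²A + 1 = sec²A)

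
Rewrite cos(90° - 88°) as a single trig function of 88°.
cos(90° - 88°) = sin(88°)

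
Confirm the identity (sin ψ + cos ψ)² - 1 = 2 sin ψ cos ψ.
LHS = sin²ψ + 2 sin ψ cos ψ + cos²ψ - 1 = (sin²ψ + cos²ψ) + 2 sin ψ cos ψ - 1 = 1 + 2 sin ψ cos ψ - 1 = 2 sin ψ cos ψ = RHS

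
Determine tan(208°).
tan(208°) = 0.5317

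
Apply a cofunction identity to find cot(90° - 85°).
cot(90° - 85°) = tan(85°) = 11.43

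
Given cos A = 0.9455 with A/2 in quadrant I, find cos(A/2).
cos(A/2) = ±√((1 + cos A)/2); positive since A/2 ∈ QI, so cos(A/2) = 0.9863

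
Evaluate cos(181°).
cos(181°) = -0.9998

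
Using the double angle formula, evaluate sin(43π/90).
sin(43π/90) = 2 sin 43π/180 cos 43π/180 = 0.9976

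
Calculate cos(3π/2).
cos(3π/2) = 0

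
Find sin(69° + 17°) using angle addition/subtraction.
sin(69° + 17°) = sin 69° cos 17° + cos 69° sin 17° = 0.9976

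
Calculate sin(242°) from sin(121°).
sin(242°) = 2 sin 121° cos 121° = -0.8829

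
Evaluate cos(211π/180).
cos(211π/180) = -0.8572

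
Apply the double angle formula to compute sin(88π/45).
sin(88π/45) = 2 sin 44π/45 cos 44π/45 = -0.1392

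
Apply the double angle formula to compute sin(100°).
sin(100°) = 2 sin 50° cos 50° = 0.9848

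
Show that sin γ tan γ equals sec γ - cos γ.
RHS = 1/cos γ - cos γ = (1 - cos²γ)/cos γ = sin²γ/cos γ = sin γ · (sin γ/cos γ) = sin γ tan γ = LHS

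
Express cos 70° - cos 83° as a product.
cos 70° - cos 83° = -2 sin(76.5°) sin(-6.5°)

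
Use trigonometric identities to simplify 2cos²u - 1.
2cos²u - 1 = cos(2u) (using Double angle)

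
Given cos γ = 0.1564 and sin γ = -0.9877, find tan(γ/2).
tan(γ/2) = sin γ / (1 + cos γ) = -0.8541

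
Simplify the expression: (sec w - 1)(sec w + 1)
(sec w - 1)(sec w + 1) = tan²w (using Diff. of squares)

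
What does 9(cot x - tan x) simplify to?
9(cot x - tan x) = 9(2 cot(2x)) (using Double angle)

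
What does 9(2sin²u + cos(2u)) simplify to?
9(2sin²u + cos(2u)) = 9 (using Double angle)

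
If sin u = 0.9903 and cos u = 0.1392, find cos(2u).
cos(2u) = cos²u - sin²u = -0.9613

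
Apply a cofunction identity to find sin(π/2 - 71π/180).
sin(π/2 - 71π/180) = cos(71π/180) = 0.3256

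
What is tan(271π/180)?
tan(271π/180) = -57.29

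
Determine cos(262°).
cos(262°) = -0.1392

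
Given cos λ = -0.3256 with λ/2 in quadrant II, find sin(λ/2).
sin(λ/2) = ±√((1 - cos λ)/2); positive since λ/2 ∈ QII, so sin(λ/2) = 0.8141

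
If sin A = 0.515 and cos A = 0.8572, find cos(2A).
cos(2A) = cos²A - sin²A = 0.4696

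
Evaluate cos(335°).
cos(335°) = 0.9063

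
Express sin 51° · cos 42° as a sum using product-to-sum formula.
sin 51° cos 42° = (1/2)[sin(51°+42°) + sin(51°-42°)]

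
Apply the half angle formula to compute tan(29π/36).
tan(29π/36) = sin 29π/18 / (1 + cos 29π/18) = -0.7002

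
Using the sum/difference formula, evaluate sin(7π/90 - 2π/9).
sin(7π/90 - 2π/9) = sin 7π/90 cos 2π/9 - cos 7π/90 sin 2π/9 = -0.4384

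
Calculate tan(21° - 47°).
tan(21° - 47°) = (tan 21° - tan 47°)/(1 + tan 21° tan 47°) = -0.4877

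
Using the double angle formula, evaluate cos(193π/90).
cos(193π/90) = cos²193π/180 - sin²193π/180 = 0.8988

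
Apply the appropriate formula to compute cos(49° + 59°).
cos(49° + 59°) = cos 49° cos 59° - sin 49° sin 59° = -0.309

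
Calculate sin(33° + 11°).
sin(33° + 11°) = sin 33° cos 11° + cos 33° sin 11° = 0.6947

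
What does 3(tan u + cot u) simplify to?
3(tan u + cot u) = 3(sec u csc u) (using Quotient identities)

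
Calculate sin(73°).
sin(73°) = 0.9563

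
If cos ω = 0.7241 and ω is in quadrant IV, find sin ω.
sin ω = -0.6897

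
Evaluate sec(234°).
sec(234°) = -1.701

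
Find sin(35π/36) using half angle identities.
sin(35π/36) = √((1 - cos 35π/18)/2) = 0.08716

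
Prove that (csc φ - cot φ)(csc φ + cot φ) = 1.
LHS = csc²φ - cot²φ = (1 + cot²φ) - cot²φ = 1 = RHS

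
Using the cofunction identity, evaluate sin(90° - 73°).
sin(90° - 73°) = cos(73°) = 0.2924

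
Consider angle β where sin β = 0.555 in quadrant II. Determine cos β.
cos β = ±√(1 - sin²β) = -0.8319 (negative in QII)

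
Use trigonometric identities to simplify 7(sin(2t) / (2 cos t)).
7(sin(2t) / (2 cos t)) = 7(sin t) (using Double angle)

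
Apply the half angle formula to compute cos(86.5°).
cos(86.5°) = √((1 + cos 173°)/2) = 0.06105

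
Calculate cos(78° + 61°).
cos(78° + 61°) = cos 78° cos 61° - sin 78° sin 61° = -0.7547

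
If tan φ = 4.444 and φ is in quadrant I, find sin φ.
sin φ = 0.9756 (using tan²φ + 1 = sec²φ)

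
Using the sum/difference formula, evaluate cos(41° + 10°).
cos(41° + 10°) = cos 41° cos 10° - sin 41° sin 10° = 0.6293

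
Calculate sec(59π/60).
sec(59π/60) = -1.001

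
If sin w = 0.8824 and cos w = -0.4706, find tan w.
tan w = sin w / cos w = -1.875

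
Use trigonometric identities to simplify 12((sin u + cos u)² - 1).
12((sin u + cos u)² - 1) = 12(sin(2u)) (using Pythagorean + double angle)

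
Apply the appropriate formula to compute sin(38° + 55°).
sin(38° + 55°) = sin 38° cos 55° + cos 38° sin 55° = 0.9986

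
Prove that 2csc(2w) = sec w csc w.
LHS = 2/sin(2w) = 2/(2 sin w cos w) = 1/(sin w cos w) = (1/cos w)(1/sin w) = sec w csc w = RHS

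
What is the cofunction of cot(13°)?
cot(13°) = tan(90° - 13°) = tan(77°)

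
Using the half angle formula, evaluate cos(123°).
cos(123°) = -√((1 + cos 246°)/2) = -0.5446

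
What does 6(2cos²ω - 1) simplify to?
6(2cos²ω - 1) = 6(cos(2ω)) (using Double angle)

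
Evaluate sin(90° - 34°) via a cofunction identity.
sin(90° - 34°) = cos(34°) = 0.829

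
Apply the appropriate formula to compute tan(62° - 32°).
tan(62° - 32°) = (tan 62° - tan 32°)/(1 + tan 62° tan 32°) = √3/3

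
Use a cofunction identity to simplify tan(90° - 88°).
tan(90° - 88°) = cot(88°)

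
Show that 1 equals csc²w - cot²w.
RHS = 1/sin²w - cos²w/sin²w = (1 - cos²w)/sin²w = sin²w/sin²w = 1 = LHS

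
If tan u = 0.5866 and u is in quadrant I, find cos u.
cos u = 0.8626 (using tan²u + 1 = sec²u)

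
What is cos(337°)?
cos(337°) = 0.9205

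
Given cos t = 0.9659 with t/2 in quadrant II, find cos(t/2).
cos(t/2) = ±√((1 + cos t)/2); negative since t/2 ∈ QII, so cos(t/2) = -0.9914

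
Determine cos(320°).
cos(320°) = 0.766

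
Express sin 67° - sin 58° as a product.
sin 67° - sin 58° = 2 cos(62.5°) sin(4.5°)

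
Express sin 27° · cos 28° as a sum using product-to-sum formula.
sin 27° cos 28° = (1/2)[sin(27°+28°) + sin(27°-28°)]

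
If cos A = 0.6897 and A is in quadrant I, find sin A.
sin A = 0.7241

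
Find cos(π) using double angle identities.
cos(π) = 1 - 2sin²π/2 = -1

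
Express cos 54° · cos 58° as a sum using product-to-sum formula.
cos 54° cos 58° = (1/2)[cos(54°-58°) + cos(54°+58°)]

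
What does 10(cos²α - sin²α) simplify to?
10(cos²α - sin²α) = 10(cos(2α)) (using Double angle)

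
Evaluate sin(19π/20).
sin(19π/20) = 0.1564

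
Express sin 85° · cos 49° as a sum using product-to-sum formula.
sin 85° cos 49° = (1/2)[sin(85°+49°) + sin(85°-49°)]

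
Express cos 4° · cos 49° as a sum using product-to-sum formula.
cos 4° cos 49° = (1/2)[cos(4°-49°) + cos(4°+49°)]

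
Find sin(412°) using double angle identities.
sin(412°) = 2 sin 206° cos 206° = 0.788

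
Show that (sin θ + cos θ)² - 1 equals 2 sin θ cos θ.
LHS = sin²θ + 2 sin θ cos θ + cos²θ - 1 = (sin²θ + cos²θ) + 2 sin θ cos θ - 1 = 1 + 2 sin θ cos θ - 1 = 2 sin θ cos θ = RHS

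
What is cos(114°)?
cos(114°) = -0.4067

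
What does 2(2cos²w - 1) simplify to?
2(2cos²w - 1) = 2(cos(2w)) (using Double angle)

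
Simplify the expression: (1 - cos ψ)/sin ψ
(1 - cos ψ)/sin ψ = tan(ψ/2) (using Half angle)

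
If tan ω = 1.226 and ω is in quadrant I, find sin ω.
sin ω = 0.7749 (using tan²ω + 1 = sec²ω)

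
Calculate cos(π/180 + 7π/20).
cos(π/180 + 7π/20) = cos π/180 cos 7π/20 - sin π/180 sin 7π/20 = 0.4384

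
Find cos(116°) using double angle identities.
cos(116°) = cos²58° - sin²58° = -0.4384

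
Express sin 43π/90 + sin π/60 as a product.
sin 43π/90 + sin π/60 = 2 sin(89π/360) cos(83π/360)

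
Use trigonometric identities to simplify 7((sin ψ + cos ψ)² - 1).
7((sin ψ + cos ψ)² - 1) = 7(sin(2ψ)) (using Pythagorean + double angle)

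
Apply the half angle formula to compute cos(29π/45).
cos(29π/45) = -√((1 + cos 58π/45)/2) = -0.4384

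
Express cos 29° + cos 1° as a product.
cos 29° + cos 1° = 2 cos(15°) cos(14°)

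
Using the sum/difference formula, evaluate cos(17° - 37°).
cos(17° - 37°) = cos 17° cos 37° + sin 17° sin 37° = 0.9397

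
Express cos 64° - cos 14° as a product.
cos 64° - cos 14° = -2 sin(39°) sin(25°)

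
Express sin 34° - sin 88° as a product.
sin 34° - sin 88° = 2 cos(61°) sin(-27°)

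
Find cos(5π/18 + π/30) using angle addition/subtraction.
cos(5π/18 + π/30) = cos 5π/18 cos π/30 - sin 5π/18 sin π/30 = 0.5592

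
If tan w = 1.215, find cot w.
cot w = 1/tan w = 0.823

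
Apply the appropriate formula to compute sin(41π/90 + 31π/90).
sin(41π/90 + 31π/90) = sin 41π/90 cos 31π/90 + cos 41π/90 sin 31π/90 = 0.5878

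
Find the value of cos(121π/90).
cos(121π/90) = -0.4695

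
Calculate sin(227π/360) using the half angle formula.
sin(227π/360) = √((1 - cos 227π/180)/2) = 0.9171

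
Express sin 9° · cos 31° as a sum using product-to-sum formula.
sin 9° cos 31° = (1/2)[sin(9°+31°) + sin(9°-31°)]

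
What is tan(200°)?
tan(200°) = 0.364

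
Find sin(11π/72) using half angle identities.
sin(11π/72) = √((1 - cos 11π/36)/2) = 0.4617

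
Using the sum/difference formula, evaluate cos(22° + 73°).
cos(22° + 73°) = cos 22° cos 73° - sin 22° sin 73° = -0.08716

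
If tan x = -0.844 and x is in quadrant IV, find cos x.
cos x = 0.7642 (using tan²x + 1 = sec²x)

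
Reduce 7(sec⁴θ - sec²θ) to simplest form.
7(sec⁴θ - sec²θ) = 7(tan⁴θ + tan²θ) (using Pythagorean)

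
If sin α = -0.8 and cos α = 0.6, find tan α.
tan α = sin α / cos α = -1.333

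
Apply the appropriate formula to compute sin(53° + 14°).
sin(53° + 14°) = sin 53° cos 14° + cos 53° sin 14° = 0.9205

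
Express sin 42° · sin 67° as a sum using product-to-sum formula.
sin 42° sin 67° = (1/2)[cos(42°-67°) - cos(42°+67°)]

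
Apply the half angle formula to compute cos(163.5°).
cos(163.5°) = -√((1 + cos 327°)/2) = -0.9588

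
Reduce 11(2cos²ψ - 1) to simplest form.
11(2cos²ψ - 1) = 11(cos(2ψ)) (using Double angle)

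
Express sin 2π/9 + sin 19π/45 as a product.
sin 2π/9 + sin 19π/45 = 2 sin(29π/90) cos(-π/10)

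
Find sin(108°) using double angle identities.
sin(108°) = 2 sin 54° cos 54° = 0.9511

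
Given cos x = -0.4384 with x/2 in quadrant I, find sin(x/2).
sin(x/2) = ±√((1 - cos x)/2); positive since x/2 ∈ QI, so sin(x/2) = 0.8481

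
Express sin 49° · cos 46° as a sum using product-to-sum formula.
sin 49° cos 46° = (1/2)[sin(49°+46°) + sin(49°-46°)]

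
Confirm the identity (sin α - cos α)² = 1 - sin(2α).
LHS = sin²α - 2 sin α cos α + cos²α = (sin²α + cos²α) - 2 sin α cos α = 1 - sin(2α) = RHS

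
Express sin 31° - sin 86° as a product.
sin 31° - sin 86° = 2 cos(58.5°) sin(-27.5°)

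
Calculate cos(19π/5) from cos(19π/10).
cos(19π/5) = cos²19π/10 - sin²19π/10 = 0.809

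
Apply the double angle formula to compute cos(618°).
cos(618°) = cos²309° - sin²309° = -0.2079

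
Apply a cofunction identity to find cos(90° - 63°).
cos(90° - 63°) = sin(63°) = 0.891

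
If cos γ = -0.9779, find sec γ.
sec γ = 1/cos γ = -1.023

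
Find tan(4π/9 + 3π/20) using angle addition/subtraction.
tan(4π/9 + 3π/20) = (tan 4π/9 + tan 3π/20)/(1 - tan 4π/9 tan 3π/20) = -3.271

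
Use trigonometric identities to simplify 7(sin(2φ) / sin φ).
7(sin(2φ) / sin φ) = 7(2 cos φ) (using Double angle)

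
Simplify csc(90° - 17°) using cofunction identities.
csc(90° - 17°) = sec(17°)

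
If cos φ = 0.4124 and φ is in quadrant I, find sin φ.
sin φ = 0.911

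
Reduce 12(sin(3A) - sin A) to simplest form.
12(sin(3A) - sin A) = 12(2 cos(2A) sin A) (using Sum-to-product)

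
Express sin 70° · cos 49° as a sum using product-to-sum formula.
sin 70° cos 49° = (1/2)[sin(70°+49°) + sin(70°-49°)]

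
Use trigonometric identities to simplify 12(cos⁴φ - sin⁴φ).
12(cos⁴φ - sin⁴φ) = 12(cos(2φ)) (using Factoring + double angle)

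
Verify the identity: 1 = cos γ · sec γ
RHS = cos γ · (1/cos γ) = 1 = LHS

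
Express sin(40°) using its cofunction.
sin(40°) = cos(90° - 40°) = cos(50°)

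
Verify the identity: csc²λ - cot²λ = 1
LHS = 1/sin²λ - cos²λ/sin²λ = (1 - cos²λ)/sin²λ = sin²λ/sin²λ = 1 = RHS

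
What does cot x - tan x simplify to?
cot x - tan x = 2 cot(2x) (using Double angle)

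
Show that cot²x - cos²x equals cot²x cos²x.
LHS = cos²x/sin²x - cos²x = cos²x(1/sin²x - 1) = cos²x · (1 - sin²x)/sin²x = cos²x · cos²x/sin²x = cos²x · cot²x = RHS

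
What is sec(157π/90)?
sec(157π/90) = 1.44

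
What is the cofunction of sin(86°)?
sin(86°) = cos(90° - 86°) = cos(4°)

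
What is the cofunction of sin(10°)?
sin(10°) = cos(90° - 10°) = cos(80°)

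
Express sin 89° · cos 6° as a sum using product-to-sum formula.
sin 89° cos 6° = (1/2)[sin(89°+6°) + sin(89°-6°)]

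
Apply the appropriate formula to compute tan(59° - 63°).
tan(59° - 63°) = (tan 59° - tan 63°)/(1 + tan 59° tan 63°) = -0.06993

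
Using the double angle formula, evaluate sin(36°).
sin(36°) = 2 sin 18° cos 18° = 0.5878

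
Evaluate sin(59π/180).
sin(59π/180) = 0.8572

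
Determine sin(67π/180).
sin(67π/180) = 0.9205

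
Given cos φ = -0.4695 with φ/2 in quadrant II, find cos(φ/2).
cos(φ/2) = ±√((1 + cos φ)/2); negative since φ/2 ∈ QII, so cos(φ/2) = -0.515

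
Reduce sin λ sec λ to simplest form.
sin λ sec λ = tan λ (using Reciprocal + quotient)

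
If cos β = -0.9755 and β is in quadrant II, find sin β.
sin β = 0.22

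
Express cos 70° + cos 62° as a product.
cos 70° + cos 62° = 2 cos(66°) cos(4°)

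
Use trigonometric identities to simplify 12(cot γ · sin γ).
12(cot γ · sin γ) = 12(cos γ) (using Quotient identity)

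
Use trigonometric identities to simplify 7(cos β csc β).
7(cos β csc β) = 7(cot β) (using Reciprocal + quotient)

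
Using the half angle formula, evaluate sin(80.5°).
sin(80.5°) = √((1 - cos 161°)/2) = 0.9863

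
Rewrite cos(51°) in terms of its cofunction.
cos(51°) = sin(90° - 51°) = sin(39°)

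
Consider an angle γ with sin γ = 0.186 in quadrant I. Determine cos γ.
cos γ = √(1 - sin²γ) = 0.9825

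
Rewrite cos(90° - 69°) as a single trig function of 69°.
cos(90° - 69°) = sin(69°)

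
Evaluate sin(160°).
sin(160°) = 0.342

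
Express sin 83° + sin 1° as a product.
sin 83° + sin 1° = 2 sin(42°) cos(41°)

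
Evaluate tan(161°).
tan(161°) = -0.3443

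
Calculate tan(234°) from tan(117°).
tan(234°) = 2 tan 117° / (1 - tan²117°) = 1.376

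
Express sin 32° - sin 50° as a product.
sin 32° - sin 50° = 2 cos(41°) sin(-9°)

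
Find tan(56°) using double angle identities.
tan(56°) = 2 tan 28° / (1 - tan²28°) = 1.483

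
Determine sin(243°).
sin(243°) = -0.891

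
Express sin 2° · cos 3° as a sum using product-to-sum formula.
sin 2° cos 3° = (1/2)[sin(2°+3°) + sin(2°-3°)]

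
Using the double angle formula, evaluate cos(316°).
cos(316°) = cos²158° - sin²158° = 0.7193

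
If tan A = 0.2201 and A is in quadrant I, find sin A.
sin A = 0.215 (using tan²A + 1 = sec²A)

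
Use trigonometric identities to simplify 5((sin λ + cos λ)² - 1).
5((sin λ + cos λ)² - 1) = 5(sin(2λ)) (using Pythagorean + double angle)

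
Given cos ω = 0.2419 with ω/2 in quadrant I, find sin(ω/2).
sin(ω/2) = ±√((1 - cos ω)/2); positive since ω/2 ∈ QI, so sin(ω/2) = 0.6157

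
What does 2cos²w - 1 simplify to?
2cos²w - 1 = cos(2w) (using Double angle)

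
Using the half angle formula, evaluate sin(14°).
sin(14°) = √((1 - cos 28°)/2) = 0.2419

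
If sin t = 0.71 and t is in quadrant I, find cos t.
cos t = 0.7042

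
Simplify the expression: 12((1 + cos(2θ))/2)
12((1 + cos(2θ))/2) = 12(cos²θ) (using Power reduction)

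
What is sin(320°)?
sin(320°) = -0.6428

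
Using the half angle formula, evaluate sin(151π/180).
sin(151π/180) = √((1 - cos 151π/90)/2) = 0.4848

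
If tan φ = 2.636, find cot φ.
cot φ = 1/tan φ = 0.3794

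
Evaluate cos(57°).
cos(57°) = 0.5446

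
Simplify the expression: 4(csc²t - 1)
4(csc²t - 1) = 4(cot²t) (using Pythagorean identity)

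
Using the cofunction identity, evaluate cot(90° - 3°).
cot(90° - 3°) = tan(3°) = 0.05241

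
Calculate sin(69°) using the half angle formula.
sin(69°) = √((1 - cos 138°)/2) = 0.9336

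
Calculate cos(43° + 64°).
cos(43° + 64°) = cos 43° cos 64° - sin 43° sin 64° = -0.2924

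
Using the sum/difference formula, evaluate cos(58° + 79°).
cos(58° + 79°) = cos 58° cos 79° - sin 58° sin 79° = -0.7314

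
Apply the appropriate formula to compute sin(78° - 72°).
sin(78° - 72°) = sin 78° cos 72° - cos 78° sin 72° = 0.1045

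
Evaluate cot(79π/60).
cot(79π/60) = 0.6494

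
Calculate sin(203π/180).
sin(203π/180) = -0.3907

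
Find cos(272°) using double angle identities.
cos(272°) = cos²136° - sin²136° = 0.0349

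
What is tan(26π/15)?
tan(26π/15) = -1.111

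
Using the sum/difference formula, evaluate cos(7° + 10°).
cos(7° + 10°) = cos 7° cos 10° - sin 7° sin 10° = 0.9563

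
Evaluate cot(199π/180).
cot(199π/180) = 2.904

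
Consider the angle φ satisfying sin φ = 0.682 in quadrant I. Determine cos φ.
cos φ = √(1 - sin²φ) = 0.7314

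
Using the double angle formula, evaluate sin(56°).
sin(56°) = 2 sin 28° cos 28° = 0.829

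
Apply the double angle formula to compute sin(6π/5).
sin(6π/5) = 2 sin 3π/5 cos 3π/5 = -0.5878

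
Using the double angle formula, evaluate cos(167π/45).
cos(167π/45) = 2cos²167π/90 - 1 = 0.6157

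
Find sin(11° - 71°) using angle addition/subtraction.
sin(11° - 71°) = sin 11° cos 71° - cos 11° sin 71° = -√3/2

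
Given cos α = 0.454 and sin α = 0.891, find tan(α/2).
tan(α/2) = sin α / (1 + cos α) = 0.6128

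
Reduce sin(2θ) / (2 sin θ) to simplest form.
sin(2θ) / (2 sin θ) = cos θ (using Double angle)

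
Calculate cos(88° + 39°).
cos(88° + 39°) = cos 88° cos 39° - sin 88° sin 39° = -0.6018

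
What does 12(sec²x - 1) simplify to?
12(sec²x - 1) = 12(tan²x) (using Pythagorean identity)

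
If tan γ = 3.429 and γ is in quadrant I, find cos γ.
cos γ = 0.28 (using tan²γ + 1 = sec²γ)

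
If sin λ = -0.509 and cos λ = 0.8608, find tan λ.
tan λ = sin λ / cos λ = -0.5913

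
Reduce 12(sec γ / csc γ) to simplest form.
12(sec γ / csc γ) = 12(tan γ) (using Reciprocal identities)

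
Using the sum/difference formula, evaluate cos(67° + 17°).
cos(67° + 17°) = cos 67° cos 17° - sin 67° sin 17° = 0.1045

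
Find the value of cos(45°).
cos(45°) = √2/2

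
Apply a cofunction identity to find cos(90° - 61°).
cos(90° - 61°) = sin(61°) = 0.8746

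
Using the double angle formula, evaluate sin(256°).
sin(256°) = 2 sin 128° cos 128° = -0.9703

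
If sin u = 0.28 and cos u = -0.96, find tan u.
tan u = sin u / cos u = -0.2917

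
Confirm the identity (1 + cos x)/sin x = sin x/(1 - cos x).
RHS = sin x(1 + cos x) / ((1 - cos x)(1 + cos x)) = sin x(1 + cos x) / (1 - cos²x) = sin x(1 + cos x) / sin²x = (1 + cos x)/sin x = LHS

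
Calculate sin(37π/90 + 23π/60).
sin(37π/90 + 23π/60) = sin 37π/90 cos 23π/60 + cos 37π/90 sin 23π/60 = 0.6018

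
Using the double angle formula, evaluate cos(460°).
cos(460°) = cos²230° - sin²230° = -0.1736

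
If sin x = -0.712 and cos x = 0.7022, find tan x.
tan x = sin x / cos x = -1.014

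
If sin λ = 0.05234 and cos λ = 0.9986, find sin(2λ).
sin(2λ) = 2 sin λ cos λ = 0.1045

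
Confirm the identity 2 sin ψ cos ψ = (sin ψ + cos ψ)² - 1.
RHS = sin²ψ + 2 sin ψ cos ψ + cos²ψ - 1 = (sin²ψ + cos²ψ) + 2 sin ψ cos ψ - 1 = 1 + 2 sin ψ cos ψ - 1 = 2 sin ψ cos ψ = LHS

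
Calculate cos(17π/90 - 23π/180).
cos(17π/90 - 23π/180) = cos 17π/90 cos 23π/180 + sin 17π/90 sin 23π/180 = 0.9816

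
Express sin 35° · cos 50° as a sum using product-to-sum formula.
sin 35° cos 50° = (1/2)[sin(35°+50°) + sin(35°-50°)]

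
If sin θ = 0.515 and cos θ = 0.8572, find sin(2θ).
sin(2θ) = 2 sin θ cos θ = 0.8829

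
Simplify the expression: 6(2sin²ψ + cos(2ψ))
6(2sin²ψ + cos(2ψ)) = 6 (using Double angle)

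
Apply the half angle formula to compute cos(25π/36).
cos(25π/36) = -√((1 + cos 25π/18)/2) = -0.5736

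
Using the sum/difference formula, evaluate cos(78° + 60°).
cos(78° + 60°) = cos 78° cos 60° - sin 78° sin 60° = -0.7431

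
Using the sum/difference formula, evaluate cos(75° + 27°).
cos(75° + 27°) = cos 75° cos 27° - sin 75° sin 27° = -0.2079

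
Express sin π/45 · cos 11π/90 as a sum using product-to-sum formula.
sin π/45 cos 11π/90 = (1/2)[sin(π/45+11π/90) + sin(π/45-11π/90)]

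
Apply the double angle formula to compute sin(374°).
sin(374°) = 2 sin 187° cos 187° = 0.2419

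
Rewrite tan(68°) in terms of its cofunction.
tan(68°) = cot(90° - 68°) = cot(22°)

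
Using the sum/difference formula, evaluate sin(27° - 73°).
sin(27° - 73°) = sin 27° cos 73° - cos 27° sin 73° = -0.7193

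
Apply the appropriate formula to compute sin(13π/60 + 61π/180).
sin(13π/60 + 61π/180) = sin 13π/60 cos 61π/180 + cos 13π/60 sin 61π/180 = 0.9848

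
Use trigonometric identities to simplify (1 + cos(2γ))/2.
(1 + cos(2γ))/2 = cos²γ (using Power reduction)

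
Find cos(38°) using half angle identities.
cos(38°) = √((1 + cos 76°)/2) = 0.788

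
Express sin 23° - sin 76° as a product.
sin 23° - sin 76° = 2 cos(49.5°) sin(-26.5°)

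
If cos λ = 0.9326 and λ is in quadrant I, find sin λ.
sin λ = 0.3609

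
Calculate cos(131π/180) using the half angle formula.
cos(131π/180) = -√((1 + cos 131π/90)/2) = -0.6561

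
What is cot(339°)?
cot(339°) = -2.605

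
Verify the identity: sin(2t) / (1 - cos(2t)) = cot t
LHS = 2 sin t cos t / (2sin²t) = cos t/sin t = cot t = RHS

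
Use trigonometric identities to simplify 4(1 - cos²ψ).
4(1 - cos²ψ) = 4(sin²ψ) (using Pythagorean identity)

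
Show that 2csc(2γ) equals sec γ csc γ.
LHS = 2/sin(2γ) = 2/(2 sin γ cos γ) = 1/(sin γ cos γ) = (1/cos γ)(1/sin γ) = sec γ csc γ = RHS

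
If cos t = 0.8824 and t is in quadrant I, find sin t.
sin t = 0.4705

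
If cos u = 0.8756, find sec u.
sec u = 1/cos u = 1.142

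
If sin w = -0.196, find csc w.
csc w = 1/sin w = -5.102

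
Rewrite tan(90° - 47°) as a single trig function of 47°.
tan(90° - 47°) = cot(47°)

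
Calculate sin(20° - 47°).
sin(20° - 47°) = sin 20° cos 47° - cos 20° sin 47° = -0.454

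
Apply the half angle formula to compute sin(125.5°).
sin(125.5°) = √((1 - cos 251°)/2) = 0.8141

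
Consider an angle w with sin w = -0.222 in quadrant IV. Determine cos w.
cos w = √(1 - sin²w) = 0.975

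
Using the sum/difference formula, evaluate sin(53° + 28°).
sin(53° + 28°) = sin 53° cos 28° + cos 53° sin 28° = 0.9877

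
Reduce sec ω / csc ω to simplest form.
sec ω / csc ω = tan ω (using Reciprocal identities)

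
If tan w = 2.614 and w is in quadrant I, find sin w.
sin w = 0.934 (using tan²w + 1 = sec²w)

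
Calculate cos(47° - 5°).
cos(47° - 5°) = cos 47° cos 5° + sin 47° sin 5° = 0.7431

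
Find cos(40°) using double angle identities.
cos(40°) = cos²20° - sin²20° = 0.766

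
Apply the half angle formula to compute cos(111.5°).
cos(111.5°) = -√((1 + cos 223°)/2) = -0.3665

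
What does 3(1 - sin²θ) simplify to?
3(1 - sin²θ) = 3(cos²θ) (using Pythagorean identity)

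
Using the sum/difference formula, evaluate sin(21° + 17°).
sin(21° + 17°) = sin 21° cos 17° + cos 21° sin 17° = 0.6157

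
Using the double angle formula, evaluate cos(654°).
cos(654°) = cos²327° - sin²327° = 0.4067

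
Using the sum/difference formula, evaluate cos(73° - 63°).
cos(73° - 63°) = cos 73° cos 63° + sin 73° sin 63° = 0.9848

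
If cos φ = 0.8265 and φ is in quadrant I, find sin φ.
sin φ = 0.5629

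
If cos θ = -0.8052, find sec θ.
sec θ = 1/cos θ = -1.242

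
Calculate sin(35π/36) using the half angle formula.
sin(35π/36) = √((1 - cos 35π/18)/2) = 0.08716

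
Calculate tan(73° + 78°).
tan(73° + 78°) = (tan 73° + tan 78°)/(1 - tan 73° tan 78°) = -0.5543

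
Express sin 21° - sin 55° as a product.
sin 21° - sin 55° = 2 cos(38°) sin(-17°)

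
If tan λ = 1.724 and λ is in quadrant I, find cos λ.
cos λ = 0.5017 (using tan²λ + 1 = sec²λ)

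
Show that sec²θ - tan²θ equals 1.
LHS = 1/cos²θ - sin²θ/cos²θ = (1 - sin²θ)/cos²θ = cos²θ/cos²θ = 1 = RHS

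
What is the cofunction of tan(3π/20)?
tan(3π/20) = cot(π/2 - 3π/20) = cot(7π/20)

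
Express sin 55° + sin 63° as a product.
sin 55° + sin 63° = 2 sin(59°) cos(-4°)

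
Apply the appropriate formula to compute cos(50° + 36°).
cos(50° + 36°) = cos 50° cos 36° - sin 50° sin 36° = 0.06976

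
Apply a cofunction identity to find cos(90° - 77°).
cos(90° - 77°) = sin(77°) = 0.9744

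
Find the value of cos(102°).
cos(102°) = -0.2079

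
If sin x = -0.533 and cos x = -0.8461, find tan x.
tan x = sin x / cos x = 0.6299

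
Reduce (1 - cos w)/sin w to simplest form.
(1 - cos w)/sin w = tan(w/2) (using Half angle)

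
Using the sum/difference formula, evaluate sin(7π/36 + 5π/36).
sin(7π/36 + 5π/36) = sin 7π/36 cos 5π/36 + cos 7π/36 sin 5π/36 = √3/2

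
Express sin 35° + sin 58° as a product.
sin 35° + sin 58° = 2 sin(46.5°) cos(-11.5°)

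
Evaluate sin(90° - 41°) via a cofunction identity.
sin(90° - 41°) = cos(41°) = 0.7547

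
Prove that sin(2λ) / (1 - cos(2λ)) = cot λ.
LHS = 2 sin λ cos λ / (2sin²λ) = cos λ/sin λ = cot λ = RHS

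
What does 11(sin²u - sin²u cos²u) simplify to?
11(sin²u - sin²u cos²u) = 11(sin⁴u) (using Factoring)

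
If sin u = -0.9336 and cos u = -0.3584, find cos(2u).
cos(2u) = cos²u - sin²u = -0.7432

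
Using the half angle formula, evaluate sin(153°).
sin(153°) = √((1 - cos 306°)/2) = 0.454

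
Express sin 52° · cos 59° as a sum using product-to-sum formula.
sin 52° cos 59° = (1/2)[sin(52°+59°) + sin(52°-59°)]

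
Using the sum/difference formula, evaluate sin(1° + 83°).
sin(1° + 83°) = sin 1° cos 83° + cos 1° sin 83° = 0.9945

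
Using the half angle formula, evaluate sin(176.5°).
sin(176.5°) = √((1 - cos 353°)/2) = 0.06105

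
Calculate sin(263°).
sin(263°) = -0.9925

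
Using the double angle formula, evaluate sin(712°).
sin(712°) = 2 sin 356° cos 356° = -0.1392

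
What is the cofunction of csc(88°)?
csc(88°) = sec(90° - 88°) = sec(2°)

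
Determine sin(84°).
sin(84°) = 0.9945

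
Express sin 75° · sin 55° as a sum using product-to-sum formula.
sin 75° sin 55° = (1/2)[cos(75°-55°) - cos(75°+55°)]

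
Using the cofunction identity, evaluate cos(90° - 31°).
cos(90° - 31°) = sin(31°) = 0.515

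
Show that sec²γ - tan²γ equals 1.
LHS = 1/cos²γ - sin²γ/cos²γ = (1 - sin²γ)/cos²γ = cos²γ/cos²γ = 1 = RHS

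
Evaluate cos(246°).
cos(246°) = -0.4067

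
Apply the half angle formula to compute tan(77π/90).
tan(77π/90) = sin 77π/45 / (1 + cos 77π/45) = -0.4877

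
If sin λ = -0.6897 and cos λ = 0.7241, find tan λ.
tan λ = sin λ / cos λ = -0.9525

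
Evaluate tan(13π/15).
tan(13π/15) = -0.4452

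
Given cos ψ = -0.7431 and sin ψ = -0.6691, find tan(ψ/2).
tan(ψ/2) = sin ψ / (1 + cos ψ) = -2.605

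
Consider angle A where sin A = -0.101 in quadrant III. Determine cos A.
cos A = ±√(1 - sin²A) = -0.9949 (negative in QIII)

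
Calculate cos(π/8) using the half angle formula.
cos(π/8) = √((1 + cos π/4)/2) = √(2+√2)/2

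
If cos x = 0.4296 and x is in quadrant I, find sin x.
sin x = 0.903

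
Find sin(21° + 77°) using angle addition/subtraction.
sin(21° + 77°) = sin 21° cos 77° + cos 21° sin 77° = 0.9903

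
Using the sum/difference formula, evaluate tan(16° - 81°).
tan(16° - 81°) = (tan 16° - tan 81°)/(1 + tan 16° tan 81°) = -2.145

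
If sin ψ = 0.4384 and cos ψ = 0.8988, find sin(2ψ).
sin(2ψ) = 2 sin ψ cos ψ = 0.7881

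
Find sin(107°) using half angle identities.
sin(107°) = √((1 - cos 214°)/2) = 0.9563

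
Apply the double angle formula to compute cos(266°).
cos(266°) = 1 - 2sin²133° = -0.06976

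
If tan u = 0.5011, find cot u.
cot u = 1/tan u = 1.996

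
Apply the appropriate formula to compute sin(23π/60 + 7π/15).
sin(23π/60 + 7π/15) = sin 23π/60 cos 7π/15 + cos 23π/60 sin 7π/15 = 0.454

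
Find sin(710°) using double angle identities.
sin(710°) = 2 sin 355° cos 355° = -0.1736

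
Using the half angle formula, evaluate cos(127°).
cos(127°) = -√((1 + cos 254°)/2) = -0.6018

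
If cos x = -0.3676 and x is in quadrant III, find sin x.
sin x = -0.93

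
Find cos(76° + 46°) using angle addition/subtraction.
cos(76° + 46°) = cos 76° cos 46° - sin 76° sin 46° = -0.5299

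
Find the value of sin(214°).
sin(214°) = -0.5592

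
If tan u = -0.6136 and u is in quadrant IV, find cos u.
cos u = 0.8523 (using tan²u + 1 = sec²u)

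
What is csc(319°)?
csc(319°) = -1.524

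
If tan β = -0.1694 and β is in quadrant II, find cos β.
cos β = -0.986 (using tan²β + 1 = sec²β)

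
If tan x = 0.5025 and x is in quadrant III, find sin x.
sin x = -0.449 (using tan²x + 1 = sec²x)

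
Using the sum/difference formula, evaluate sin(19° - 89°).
sin(19° - 89°) = sin 19° cos 89° - cos 19° sin 89° = -0.9397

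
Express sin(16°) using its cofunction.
sin(16°) = cos(90° - 16°) = cos(74°)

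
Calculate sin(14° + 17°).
sin(14° + 17°) = sin 14° cos 17° + cos 14° sin 17° = 0.515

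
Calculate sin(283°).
sin(283°) = -0.9744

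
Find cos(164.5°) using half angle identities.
cos(164.5°) = -√((1 + cos 329°)/2) = -0.9636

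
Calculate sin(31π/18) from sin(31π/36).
sin(31π/18) = 2 sin 31π/36 cos 31π/36 = -0.766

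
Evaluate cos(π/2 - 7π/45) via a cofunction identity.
cos(π/2 - 7π/45) = sin(7π/45) = 0.4695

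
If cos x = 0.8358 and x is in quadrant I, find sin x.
sin x = 0.549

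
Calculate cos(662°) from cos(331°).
cos(662°) = cos²331° - sin²331° = 0.5299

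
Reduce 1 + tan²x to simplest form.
1 + tan²x = sec²x (using Pythagorean identity)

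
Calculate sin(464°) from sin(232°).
sin(464°) = 2 sin 232° cos 232° = 0.9703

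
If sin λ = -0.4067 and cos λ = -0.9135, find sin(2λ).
sin(2λ) = 2 sin λ cos λ = 0.743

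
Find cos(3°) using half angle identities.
cos(3°) = √((1 + cos 6°)/2) = 0.9986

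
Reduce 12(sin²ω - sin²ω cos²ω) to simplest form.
12(sin²ω - sin²ω cos²ω) = 12(sin⁴ω) (using Factoring)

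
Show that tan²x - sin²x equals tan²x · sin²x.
LHS = sin²x/cos²x - sin²x = sin²x(1/cos²x - 1) = sin²x · (1 - cos²x)/cos²x = sin²x · sin²x/cos²x = sin²x · tan²x = RHS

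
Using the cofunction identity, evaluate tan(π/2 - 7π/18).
tan(π/2 - 7π/18) = cot(7π/18) = 0.364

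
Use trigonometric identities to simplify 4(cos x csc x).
4(cos x csc x) = 4(cot x) (using Reciprocal + quotient)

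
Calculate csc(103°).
csc(103°) = 1.026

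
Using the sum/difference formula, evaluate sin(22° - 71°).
sin(22° - 71°) = sin 22° cos 71° - cos 22° sin 71° = -0.7547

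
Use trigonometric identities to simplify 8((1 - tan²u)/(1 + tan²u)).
8((1 - tan²u)/(1 + tan²u)) = 8(cos(2u)) (using Double angle)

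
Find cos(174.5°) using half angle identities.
cos(174.5°) = -√((1 + cos 349°)/2) = -0.9954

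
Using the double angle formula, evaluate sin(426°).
sin(426°) = 2 sin 213° cos 213° = 0.9135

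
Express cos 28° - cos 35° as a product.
cos 28° - cos 35° = -2 sin(31.5°) sin(-3.5°)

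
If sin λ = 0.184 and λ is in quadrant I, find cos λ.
cos λ = 0.9829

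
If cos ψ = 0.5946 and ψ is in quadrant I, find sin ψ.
sin ψ = 0.804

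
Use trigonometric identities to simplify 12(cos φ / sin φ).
12(cos φ / sin φ) = 12(cot φ) (using Quotient identity)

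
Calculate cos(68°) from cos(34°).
cos(68°) = cos²34° - sin²34° = 0.3746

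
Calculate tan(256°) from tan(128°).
tan(256°) = 2 tan 128° / (1 - tan²128°) = 4.011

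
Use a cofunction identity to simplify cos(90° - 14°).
cos(90° - 14°) = sin(14°)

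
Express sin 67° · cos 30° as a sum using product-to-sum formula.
sin 67° cos 30° = (1/2)[sin(67°+30°) + sin(67°-30°)]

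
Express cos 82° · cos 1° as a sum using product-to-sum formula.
cos 82° cos 1° = (1/2)[cos(82°-1°) + cos(82°+1°)]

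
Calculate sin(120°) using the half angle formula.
sin(120°) = √((1 - cos 240°)/2) = √3/2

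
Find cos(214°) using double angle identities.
cos(214°) = cos²107° - sin²107° = -0.829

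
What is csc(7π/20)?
csc(7π/20) = 1.122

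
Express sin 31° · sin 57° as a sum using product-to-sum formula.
sin 31° sin 57° = (1/2)[cos(31°-57°) - cos(31°+57°)]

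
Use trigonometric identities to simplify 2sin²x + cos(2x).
2sin²x + cos(2x) = 1 (using Double angle)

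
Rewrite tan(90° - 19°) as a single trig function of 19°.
tan(90° - 19°) = cot(19°)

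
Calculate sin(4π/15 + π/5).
sin(4π/15 + π/5) = sin 4π/15 cos π/5 + cos 4π/15 sin π/5 = 0.9945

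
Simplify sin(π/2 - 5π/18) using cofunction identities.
sin(π/2 - 5π/18) = cos(5π/18)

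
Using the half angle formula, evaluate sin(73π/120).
sin(73π/120) = √((1 - cos 73π/60)/2) = 0.9426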